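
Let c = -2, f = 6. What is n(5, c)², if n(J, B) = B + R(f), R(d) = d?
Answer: 16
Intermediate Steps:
n(J, B) = 6 + B (n(J, B) = B + 6 = 6 + B)
n(5, c)² = (6 - 2)² = 4² = 16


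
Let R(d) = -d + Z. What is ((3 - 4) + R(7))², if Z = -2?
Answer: 100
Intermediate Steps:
R(d) = -2 - d (R(d) = -d - 2 = -2 - d)
((3 - 4) + R(7))² = ((3 - 4) + (-2 - 1*7))² = (-1 + (-2 - 7))² = (-1 - 9)² = (-10)² = 100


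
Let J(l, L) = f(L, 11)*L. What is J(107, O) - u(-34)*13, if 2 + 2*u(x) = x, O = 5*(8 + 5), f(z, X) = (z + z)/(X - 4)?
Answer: 10088/7 ≈ 1441.1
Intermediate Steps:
f(z, X) = 2*z/(-4 + X) (f(z, X) = (2*z)/(-4 + X) = 2*z/(-4 + X))
O = 65 (O = 5*13 = 65)
u(x) = -1 + x/2
J(l, L) = 2*L²/7 (J(l, L) = (2*L/(-4 + 11))*L = (2*L/7)*L = 2*L²/7)
J(107, O) - u(-34)*13 = (2/7)*65² - (-1 + (½)*(-34))*13 = (2/7)*4225 - (-1 - 17)*13 = 8450/7 - (-18)*13 = 8450/7 - 1*(-234) = 8450/7 + 234 = 10088/7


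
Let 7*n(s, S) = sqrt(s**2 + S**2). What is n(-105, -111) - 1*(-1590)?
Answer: 1590 + 3*sqrt(2594)/7 ≈ 1611.8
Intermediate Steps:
n(s, S) = sqrt(S**2 + s**2)/7 (n(s, S) = sqrt(s**2 + S**2)/7 = sqrt(S**2 + s**2)/7)
n(-105, -111) - 1*(-1590) = sqrt((-111)**2 + (-105)**2)/7 - 1*(-1590) = sqrt(12321 + 11025)/7 + 1590 = sqrt(23346)/7 + 1590 = (3*sqrt(2594))/7 + 1590 = 3*sqrt(2594)/7 + 1590 = 1590 + 3*sqrt(2594)/7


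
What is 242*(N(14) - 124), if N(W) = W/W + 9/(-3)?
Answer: -30492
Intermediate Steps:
N(W) = -2 (N(W) = 1 + 9*(-1/3) = 1 - 3 = -2)
242*(N(14) - 124) = 242*(-2 - 124) = 242*(-126) = -30492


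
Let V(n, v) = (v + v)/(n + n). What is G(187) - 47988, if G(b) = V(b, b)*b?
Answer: -47801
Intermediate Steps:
V(n, v) = v/n (V(n, v) = (2*v)/((2*n)) = (2*v)*(1/(2*n)) = v/n)
G(b) = b (G(b) = (b/b)*b = 1*b = b)
G(187) - 47988 = 187 - 47988 = -47801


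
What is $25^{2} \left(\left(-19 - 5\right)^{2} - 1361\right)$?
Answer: $-490625$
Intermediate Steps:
$25^{2} \left(\left(-19 - 5\right)^{2} - 1361\right) = 625 \left(\left(-24\right)^{2} - 1361\right) = 625 \left(576 - 1361\right) = 625 \left(-785\right) = -490625$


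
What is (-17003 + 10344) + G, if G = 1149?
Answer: -5510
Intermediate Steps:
(-17003 + 10344) + G = (-17003 + 10344) + 1149 = -6659 + 1149 = -5510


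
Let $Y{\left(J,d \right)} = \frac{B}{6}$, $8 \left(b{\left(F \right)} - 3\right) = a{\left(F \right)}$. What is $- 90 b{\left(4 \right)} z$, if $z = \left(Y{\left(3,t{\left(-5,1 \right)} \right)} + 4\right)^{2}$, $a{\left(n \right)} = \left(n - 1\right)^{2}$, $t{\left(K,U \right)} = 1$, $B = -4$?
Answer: $-4125$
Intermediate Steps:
$a{\left(n \right)} = \left(-1 + n\right)^{2}$
$b{\left(F \right)} = 3 + \frac{\left(-1 + F\right)^{2}}{8}$
$Y{\left(J,d \right)} = - \frac{2}{3}$ ($Y{\left(J,d \right)} = - \frac{4}{6} = \left(-4\right) \frac{1}{6} = - \frac{2}{3}$)
$z = \frac{100}{9}$ ($z = \left(- \frac{2}{3} + 4\right)^{2} = \left(\frac{10}{3}\right)^{2} = \frac{100}{9} \approx 11.111$)
$- 90 b{\left(4 \right)} z = - 90 \left(3 + \frac{\left(-1 + 4\right)^{2}}{8}\right) \frac{100}{9} = - 90 \left(3 + \frac{3^{2}}{8}\right) \frac{100}{9} = - 90 \left(3 + \frac{1}{8} \cdot 9\right) \frac{100}{9} = - 90 \left(3 + \frac{9}{8}\right) \frac{100}{9} = \left(-90\right) \frac{33}{8} \cdot \frac{100}{9} = \left(- \frac{1485}{4}\right) \frac{100}{9} = -4125$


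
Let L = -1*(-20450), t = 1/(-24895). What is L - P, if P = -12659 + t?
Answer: 824248556/24895 ≈ 33109.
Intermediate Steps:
t = -1/24895 ≈ -4.0169e-5
L = 20450
P = -315145806/24895 (P = -12659 - 1/24895 = -315145806/24895 ≈ -12659.)
L - P = 20450 - 1*(-315145806/24895) = 20450 + 315145806/24895 = 824248556/24895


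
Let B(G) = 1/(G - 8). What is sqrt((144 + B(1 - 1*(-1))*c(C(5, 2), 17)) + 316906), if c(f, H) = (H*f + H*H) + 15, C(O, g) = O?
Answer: sqrt(11411466)/6 ≈ 563.01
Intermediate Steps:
c(f, H) = 15 + H**2 + H*f (c(f, H) = (H*f + H**2) + 15 = (H**2 + H*f) + 15 = 15 + H**2 + H*f)
B(G) = 1/(-8 + G)
sqrt((144 + B(1 - 1*(-1))*c(C(5, 2), 17)) + 316906) = sqrt((144 + (15 + 17**2 + 17*5)/(-8 + (1 - 1*(-1)))) + 316906) = sqrt((144 + (15 + 289 + 85)/(-8 + (1 + 1))) + 316906) = sqrt((144 + 389/(-8 + 2)) + 316906) = sqrt((144 + 389/(-6)) + 316906) = sqrt((144 - 1/6*389) + 316906) = sqrt((144 - 389/6) + 316906) = sqrt(475/6 + 316906) = sqrt(1901911/6) = sqrt(11411466)/6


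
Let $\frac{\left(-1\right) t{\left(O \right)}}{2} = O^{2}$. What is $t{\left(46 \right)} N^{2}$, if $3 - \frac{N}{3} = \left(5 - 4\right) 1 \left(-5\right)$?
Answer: $-2437632$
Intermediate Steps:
$t{\left(O \right)} = - 2 O^{2}$
$N = 24$ ($N = 9 - 3 \left(5 - 4\right) 1 \left(-5\right) = 9 - 3 \cdot 1 \cdot 1 \left(-5\right) = 9 - 3 \cdot 1 \left(-5\right) = 9 - -15 = 9 + 15 = 24$)
$t{\left(46 \right)} N^{2} = - 2 \cdot 46^{2} \cdot 24^{2} = \left(-2\right) 2116 \cdot 576 = \left(-4232\right) 576 = -2437632$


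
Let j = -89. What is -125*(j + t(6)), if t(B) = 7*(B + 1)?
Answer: 5000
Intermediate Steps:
t(B) = 7 + 7*B (t(B) = 7*(1 + B) = 7 + 7*B)
-125*(j + t(6)) = -125*(-89 + (7 + 7*6)) = -125*(-89 + (7 + 42)) = -125*(-89 + 49) = -125*(-40) = 5000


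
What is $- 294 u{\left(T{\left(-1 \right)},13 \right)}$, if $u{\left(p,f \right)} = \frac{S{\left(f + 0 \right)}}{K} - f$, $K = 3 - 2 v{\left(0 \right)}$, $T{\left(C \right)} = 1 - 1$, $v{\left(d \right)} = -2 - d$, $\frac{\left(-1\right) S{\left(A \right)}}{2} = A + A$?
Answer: $6006$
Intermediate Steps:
$S{\left(A \right)} = - 4 A$ ($S{\left(A \right)} = - 2 \left(A + A\right) = - 2 \cdot 2 A = - 4 A$)
$T{\left(C \right)} = 0$
$K = 7$ ($K = 3 - 2 \left(-2 - 0\right) = 3 - 2 \left(-2 + 0\right) = 3 - -4 = 3 + 4 = 7$)
$u{\left(p,f \right)} = - \frac{11 f}{7}$ ($u{\left(p,f \right)} = \frac{\left(-4\right) \left(f + 0\right)}{7} - f = - 4 f \frac{1}{7} - f = - \frac{4 f}{7} - f = - \frac{11 f}{7}$)
$- 294 u{\left(T{\left(-1 \right)},13 \right)} = - 294 \left(\left(- \frac{11}{7}\right) 13\right) = \left(-294\right) \left(- \frac{143}{7}\right) = 6006$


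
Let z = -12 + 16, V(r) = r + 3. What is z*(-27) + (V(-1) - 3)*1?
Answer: -109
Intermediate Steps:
V(r) = 3 + r
z = 4
z*(-27) + (V(-1) - 3)*1 = 4*(-27) + ((3 - 1) - 3)*1 = -108 + (2 - 3)*1 = -108 - 1*1 = -108 - 1 = -109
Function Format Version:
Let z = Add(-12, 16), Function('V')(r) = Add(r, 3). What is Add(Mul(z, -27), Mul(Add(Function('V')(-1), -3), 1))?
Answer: -109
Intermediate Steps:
Function('V')(r) = Add(3, r)
z = 4
Add(Mul(z, -27), Mul(Add(Function('V')(-1), -3), 1)) = Add(Mul(4, -27), Mul(Add(Add(3, -1), -3), 1)) = Add(-108, Mul(Add(2, -3), 1)) = Add(-108, Mul(-1, 1)) = Add(-108, -1) = -109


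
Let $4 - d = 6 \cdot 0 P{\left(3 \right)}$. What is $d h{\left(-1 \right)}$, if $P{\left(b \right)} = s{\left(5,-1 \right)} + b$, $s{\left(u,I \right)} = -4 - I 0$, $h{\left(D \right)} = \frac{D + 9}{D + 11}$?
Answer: $\frac{16}{5} \approx 3.2$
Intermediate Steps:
$h{\left(D \right)} = \frac{9 + D}{11 + D}$
$s{\left(u,I \right)} = -4$ ($s{\left(u,I \right)} = -4 - 0 = -4 + 0 = -4$)
$P{\left(b \right)} = -4 + b$
$d = 4$ ($d = 4 - 6 \cdot 0 \left(-4 + 3\right) = 4 - 0 \left(-1\right) = 4 - 0 = 4 + 0 = 4$)
$d h{\left(-1 \right)} = 4 \frac{9 - 1}{11 - 1} = 4 \cdot \frac{1}{10} \cdot 8 = 4 \cdot \frac{4}{5} = \frac{16}{5}$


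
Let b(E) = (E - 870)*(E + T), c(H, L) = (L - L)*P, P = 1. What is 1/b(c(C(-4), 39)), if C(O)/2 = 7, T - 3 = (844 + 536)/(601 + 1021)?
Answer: -811/2717010 ≈ -0.00029849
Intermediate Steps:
T = 3123/811 (T = 3 + (844 + 536)/(601 + 1021) = 3 + 1380/1622 = 3 + 1380*(1/1622) = 3 + 690/811 = 3123/811 ≈ 3.8508)
C(O) = 14 (C(O) = 2*7 = 14)
c(H, L) = 0 (c(H, L) = (L - L)*1 = 0*1 = 0)
b(E) = (-870 + E)*(3123/811 + E) (b(E) = (E - 870)*(E + 3123/811) = (-870 + E)*(3123/811 + E))
1/b(c(C(-4), 39)) = 1/(-2717010/811 + 0² - 702447/811*0) = 1/(-2717010/811 + 0 + 0) = 1/(-2717010/811) = -811/2717010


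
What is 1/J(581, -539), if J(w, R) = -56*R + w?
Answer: 1/30765 ≈ 3.2504e-5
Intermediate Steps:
J(w, R) = w - 56*R
1/J(581, -539) = 1/(581 - 56*(-539)) = 1/(581 + 30184) = 1/30765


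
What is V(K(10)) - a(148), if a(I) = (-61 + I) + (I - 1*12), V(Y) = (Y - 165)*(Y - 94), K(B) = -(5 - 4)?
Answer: 15547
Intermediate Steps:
K(B) = -1 (K(B) = -1*1 = -1)
V(Y) = (-165 + Y)*(-94 + Y)
a(I) = -73 + 2*I (a(I) = (-61 + I) + (I - 12) = (-61 + I) + (-12 + I) = -73 + 2*I)
V(K(10)) - a(148) = (15510 + (-1)² - 259*(-1)) - (-73 + 2*148) = (15510 + 1 + 259) - (-73 + 296) = 15770 - 1*223 = 15770 - 223 = 15547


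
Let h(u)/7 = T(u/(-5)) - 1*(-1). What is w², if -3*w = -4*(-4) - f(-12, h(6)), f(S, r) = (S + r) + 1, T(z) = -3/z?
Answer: 25/36 ≈ 0.69444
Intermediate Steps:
h(u) = 7 + 105/u (h(u) = 7*(-3*(-5/u) - 1*(-1)) = 7*(-3*(-5/u) + 1) = 7*(-(-15)/u + 1) = 7*(15/u + 1) = 7*(1 + 15/u) = 7 + 105/u)
f(S, r) = 1 + S + r
w = -⅚ (w = -(-4*(-4) - (1 - 12 + (7 + 105/6)))/3 = -(16 - (1 - 12 + (7 + 105*(⅙))))/3 = -(16 - (1 - 12 + (7 + 35/2)))/3 = -(16 - (1 - 12 + 49/2))/3 = -(16 - 1*27/2)/3 = -(16 - 27/2)/3 = -⅓*5/2 = -⅚ ≈ -0.83333)
w² = (-⅚)² = 25/36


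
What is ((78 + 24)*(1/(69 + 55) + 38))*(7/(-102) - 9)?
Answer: -4359525/124 ≈ -35157.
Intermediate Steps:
((78 + 24)*(1/(69 + 55) + 38))*(7/(-102) - 9) = (102*(1/124 + 38))*(7*(-1/102) - 9) = (102*(1/124 + 38))*(-7/102 - 9) = (102*(4713/124))*(-925/102) = (240363/62)*(-925/102) = -4359525/124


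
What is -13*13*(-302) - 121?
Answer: 50917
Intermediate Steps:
-13*13*(-302) - 121 = -169*(-302) - 121 = 51038 - 121 = 50917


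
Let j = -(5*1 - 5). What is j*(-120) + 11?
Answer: 11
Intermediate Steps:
j = 0 (j = -(5 - 5) = -1*0 = 0)
j*(-120) + 11 = 0*(-120) + 11 = 0 + 11 = 11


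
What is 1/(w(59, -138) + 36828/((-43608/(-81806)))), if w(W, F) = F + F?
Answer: 1817/125029815 ≈ 1.4533e-5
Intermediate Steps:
w(W, F) = 2*F
1/(w(59, -138) + 36828/((-43608/(-81806)))) = 1/(2*(-138) + 36828/((-43608/(-81806)))) = 1/(-276 + 36828/((-43608*(-1/81806)))) = 1/(-276 + 36828/(21804/40903)) = 1/(-276 + 36828*(40903/21804)) = 1/(-276 + 125531307/1817) = 1/(125029815/1817) = 1817/125029815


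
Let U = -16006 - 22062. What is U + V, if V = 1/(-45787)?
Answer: -1743019517/45787 ≈ -38068.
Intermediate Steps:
U = -38068
V = -1/45787 ≈ -2.1840e-5
U + V = -38068 - 1/45787 = -1743019517/45787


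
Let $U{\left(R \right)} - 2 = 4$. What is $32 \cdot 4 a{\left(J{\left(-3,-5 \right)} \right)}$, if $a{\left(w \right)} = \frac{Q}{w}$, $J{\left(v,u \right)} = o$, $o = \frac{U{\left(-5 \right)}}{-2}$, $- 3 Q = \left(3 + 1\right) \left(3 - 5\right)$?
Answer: $- \frac{1024}{9} \approx -113.78$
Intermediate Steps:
$U{\left(R \right)} = 6$ ($U{\left(R \right)} = 2 + 4 = 6$)
$Q = \frac{8}{3}$ ($Q = - \frac{\left(3 + 1\right) \left(3 - 5\right)}{3} = - \frac{4 \left(-2\right)}{3} = \left(- \frac{1}{3}\right) \left(-8\right) = \frac{8}{3} \approx 2.6667$)
$o = -3$ ($o = \frac{6}{-2} = 6 \left(- \frac{1}{2}\right) = -3$)
$J{\left(v,u \right)} = -3$
$a{\left(w \right)} = \frac{8}{3 w}$
$32 \cdot 4 a{\left(J{\left(-3,-5 \right)} \right)} = 32 \cdot 4 \frac{8}{3 \left(-3\right)} = 128 \cdot \frac{8}{3} \left(- \frac{1}{3}\right) = 128 \left(- \frac{8}{9}\right) = - \frac{1024}{9}$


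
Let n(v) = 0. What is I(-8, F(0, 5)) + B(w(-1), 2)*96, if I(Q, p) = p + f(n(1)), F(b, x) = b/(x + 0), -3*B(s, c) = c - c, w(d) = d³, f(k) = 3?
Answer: 3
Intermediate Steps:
B(s, c) = 0 (B(s, c) = -(c - c)/3 = -⅓*0 = 0)
F(b, x) = b/x
I(Q, p) = 3 + p (I(Q, p) = p + 3 = 3 + p)
I(-8, F(0, 5)) + B(w(-1), 2)*96 = (3 + 0/5) + 0*96 = (3 + 0*(⅕)) + 0 = (3 + 0) + 0 = 3 + 0 = 3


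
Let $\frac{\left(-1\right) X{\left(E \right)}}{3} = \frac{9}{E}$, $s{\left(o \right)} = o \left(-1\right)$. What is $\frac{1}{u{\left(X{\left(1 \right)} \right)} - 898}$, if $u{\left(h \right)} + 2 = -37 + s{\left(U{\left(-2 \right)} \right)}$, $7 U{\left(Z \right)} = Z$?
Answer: $- \frac{7}{6557} \approx -0.0010676$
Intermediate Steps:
$U{\left(Z \right)} = \frac{Z}{7}$
$s{\left(o \right)} = - o$
$X{\left(E \right)} = - \frac{27}{E}$ ($X{\left(E \right)} = - 3 \frac{9}{E} = - \frac{27}{E}$)
$u{\left(h \right)} = - \frac{271}{7}$ ($u{\left(h \right)} = -2 - \left(37 + \frac{1}{7} \left(-2\right)\right) = -2 - \frac{257}{7} = - \frac{271}{7}$)
$\frac{1}{u{\left(X{\left(1 \right)} \right)} - 898} = \frac{1}{- \frac{271}{7} - 898} = \frac{1}{- \frac{6557}{7}} = - \frac{7}{6557}$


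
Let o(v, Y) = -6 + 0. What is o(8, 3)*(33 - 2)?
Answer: -186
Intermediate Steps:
o(v, Y) = -6
o(8, 3)*(33 - 2) = -6*(33 - 2) = -6*31 = -186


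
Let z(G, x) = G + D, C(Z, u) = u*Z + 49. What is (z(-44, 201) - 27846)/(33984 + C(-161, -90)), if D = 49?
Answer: -27841/48523 ≈ -0.57377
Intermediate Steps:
C(Z, u) = 49 + Z*u (C(Z, u) = Z*u + 49 = 49 + Z*u)
z(G, x) = 49 + G (z(G, x) = G + 49 = 49 + G)
(z(-44, 201) - 27846)/(33984 + C(-161, -90)) = ((49 - 44) - 27846)/(33984 + (49 - 161*(-90))) = (5 - 27846)/(33984 + (49 + 14490)) = -27841/(33984 + 14539) = -27841/48523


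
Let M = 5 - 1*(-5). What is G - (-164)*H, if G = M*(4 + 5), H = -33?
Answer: -5322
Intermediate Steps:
M = 10 (M = 5 + 5 = 10)
G = 90 (G = 10*(4 + 5) = 10*9 = 90)
G - (-164)*H = 90 - (-164)*(-33) = 90 - 41*132 = 90 - 5412 = -5322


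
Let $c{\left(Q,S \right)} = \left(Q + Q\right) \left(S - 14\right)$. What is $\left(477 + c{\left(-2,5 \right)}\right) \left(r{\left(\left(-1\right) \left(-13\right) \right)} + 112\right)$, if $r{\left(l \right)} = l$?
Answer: $64125$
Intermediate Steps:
$c{\left(Q,S \right)} = 2 Q \left(-14 + S\right)$
$\left(477 + c{\left(-2,5 \right)}\right) \left(r{\left(\left(-1\right) \left(-13\right) \right)} + 112\right) = \left(477 + 2 \left(-2\right) \left(-14 + 5\right)\right) \left(\left(-1\right) \left(-13\right) + 112\right) = \left(477 + 2 \left(-2\right) \left(-9\right)\right) \left(13 + 112\right) = \left(477 + 36\right) 125 = 513 \cdot 125 = 64125$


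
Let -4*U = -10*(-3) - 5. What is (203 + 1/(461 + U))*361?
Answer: 133303221/1819 ≈ 73284.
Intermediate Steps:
U = -25/4 (U = -(-10*(-3) - 5)/4 = -(30 - 5)/4 = -¼*25 = -25/4 ≈ -6.2500)
(203 + 1/(461 + U))*361 = (203 + 1/(461 - 25/4))*361 = (203 + 1/(1819/4))*361 = (203 + 4/1819)*361 = (369261/1819)*361 = 133303221/1819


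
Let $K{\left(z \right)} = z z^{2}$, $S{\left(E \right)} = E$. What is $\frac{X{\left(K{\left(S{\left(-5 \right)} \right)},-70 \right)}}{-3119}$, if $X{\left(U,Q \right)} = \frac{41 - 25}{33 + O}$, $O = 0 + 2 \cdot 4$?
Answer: $- \frac{16}{127879} \approx -0.00012512$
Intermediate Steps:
$K{\left(z \right)} = z^{3}$
$O = 8$ ($O = 0 + 8 = 8$)
$X{\left(U,Q \right)} = \frac{16}{41}$ ($X{\left(U,Q \right)} = \frac{41 - 25}{33 + 8} = \frac{16}{41}$)
$\frac{X{\left(K{\left(S{\left(-5 \right)} \right)},-70 \right)}}{-3119} = \frac{16}{41 \left(-3119\right)} = \frac{16}{41} \left(- \frac{1}{3119}\right) = - \frac{16}{127879}$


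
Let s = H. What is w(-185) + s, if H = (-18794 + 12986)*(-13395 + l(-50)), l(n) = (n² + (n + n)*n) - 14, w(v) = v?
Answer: 34319287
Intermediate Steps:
l(n) = -14 + 3*n² (l(n) = (n² + (2*n)*n) - 14 = (n² + 2*n²) - 14 = 3*n² - 14 = -14 + 3*n²)
H = 34319472 (H = (-18794 + 12986)*(-13395 + (-14 + 3*(-50)²)) = -5808*(-13395 + (-14 + 3*2500)) = -5808*(-13395 + (-14 + 7500)) = -5808*(-13395 + 7486) = -5808*(-5909) = 34319472)
s = 34319472
w(-185) + s = -185 + 34319472 = 34319287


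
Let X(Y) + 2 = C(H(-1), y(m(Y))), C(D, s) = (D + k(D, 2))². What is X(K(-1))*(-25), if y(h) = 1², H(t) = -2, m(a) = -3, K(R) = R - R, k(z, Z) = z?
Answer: -350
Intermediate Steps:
K(R) = 0
y(h) = 1
C(D, s) = 4*D² (C(D, s) = (D + D)² = (2*D)² = 4*D²)
X(Y) = 14 (X(Y) = -2 + 4*(-2)² = -2 + 4*4 = -2 + 16 = 14)
X(K(-1))*(-25) = 14*(-25) = -350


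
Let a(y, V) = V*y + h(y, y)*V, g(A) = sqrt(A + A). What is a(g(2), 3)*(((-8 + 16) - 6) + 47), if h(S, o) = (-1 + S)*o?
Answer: 588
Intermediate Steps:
g(A) = sqrt(2)*sqrt(A) (g(A) = sqrt(2*A) = sqrt(2)*sqrt(A))
h(S, o) = o*(-1 + S)
a(y, V) = V*y + V*y*(-1 + y) (a(y, V) = V*y + (y*(-1 + y))*V = V*y + V*y*(-1 + y))
a(g(2), 3)*(((-8 + 16) - 6) + 47) = (3*(sqrt(2)*sqrt(2))**2)*(((-8 + 16) - 6) + 47) = (3*2**2)*((8 - 6) + 47) = (3*4)*(2 + 47) = 12*49 = 588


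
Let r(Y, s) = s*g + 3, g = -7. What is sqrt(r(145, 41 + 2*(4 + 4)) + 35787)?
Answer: sqrt(35391) ≈ 188.13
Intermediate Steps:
r(Y, s) = 3 - 7*s (r(Y, s) = s*(-7) + 3 = -7*s + 3 = 3 - 7*s)
sqrt(r(145, 41 + 2*(4 + 4)) + 35787) = sqrt((3 - 7*(41 + 2*(4 + 4))) + 35787) = sqrt((3 - 7*(41 + 2*8)) + 35787) = sqrt((3 - 7*(41 + 16)) + 35787) = sqrt((3 - 7*57) + 35787) = sqrt((3 - 399) + 35787) = sqrt(-396 + 35787) = sqrt(35391)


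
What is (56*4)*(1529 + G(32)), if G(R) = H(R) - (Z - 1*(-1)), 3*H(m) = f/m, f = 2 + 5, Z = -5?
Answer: 1030225/3 ≈ 3.4341e+5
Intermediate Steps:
f = 7
H(m) = 7/(3*m) (H(m) = (7/m)/3 = 7/(3*m))
G(R) = 4 + 7/(3*R) (G(R) = 7/(3*R) - (-5 - 1*(-1)) = 7/(3*R) - (-5 + 1) = 7/(3*R) - 1*(-4) = 7/(3*R) + 4 = 4 + 7/(3*R))
(56*4)*(1529 + G(32)) = (56*4)*(1529 + (4 + (7/3)/32)) = 224*(1529 + (4 + (7/3)*(1/32))) = 224*(1529 + (4 + 7/96)) = 224*(1529 + 391/96) = 224*(147175/96) = 1030225/3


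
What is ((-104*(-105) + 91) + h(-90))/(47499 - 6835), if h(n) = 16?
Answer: 11027/40664 ≈ 0.27117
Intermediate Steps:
((-104*(-105) + 91) + h(-90))/(47499 - 6835) = ((-104*(-105) + 91) + 16)/(47499 - 6835) = ((10920 + 91) + 16)/40664 = (11011 + 16)*(1/40664) = 11027*(1/40664) = 11027/40664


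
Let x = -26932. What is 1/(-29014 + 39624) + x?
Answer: -285748519/10610 ≈ -26932.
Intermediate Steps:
1/(-29014 + 39624) + x = 1/(-29014 + 39624) - 26932 = 1/10610 - 26932 = -285748519/10610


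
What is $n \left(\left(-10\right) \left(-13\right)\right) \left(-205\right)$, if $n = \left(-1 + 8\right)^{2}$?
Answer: $-1305850$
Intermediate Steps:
$n = 49$ ($n = 7^{2} = 49$)
$n \left(\left(-10\right) \left(-13\right)\right) \left(-205\right) = 49 \left(\left(-10\right) \left(-13\right)\right) \left(-205\right) = 49 \cdot 130 \left(-205\right) = 6370 \left(-205\right) = -1305850$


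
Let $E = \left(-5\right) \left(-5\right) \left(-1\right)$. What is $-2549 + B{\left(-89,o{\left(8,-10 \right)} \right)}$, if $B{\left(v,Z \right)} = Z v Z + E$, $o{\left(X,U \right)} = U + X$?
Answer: $-2930$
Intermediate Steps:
$E = -25$ ($E = 25 \left(-1\right) = -25$)
$B{\left(v,Z \right)} = -25 + v Z^{2}$ ($B{\left(v,Z \right)} = Z v Z - 25 = v Z^{2} - 25 = -25 + v Z^{2}$)
$-2549 + B{\left(-89,o{\left(8,-10 \right)} \right)} = -2549 - \left(25 + 89 \left(-10 + 8\right)^{2}\right) = -2549 - \left(25 + 89 \left(-2\right)^{2}\right) = -2549 - 381 = -2930$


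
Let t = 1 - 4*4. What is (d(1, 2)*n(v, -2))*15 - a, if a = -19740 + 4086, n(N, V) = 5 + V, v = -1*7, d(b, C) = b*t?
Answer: 14979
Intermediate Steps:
t = -15 (t = 1 - 16 = -15)
d(b, C) = -15*b (d(b, C) = b*(-15) = -15*b)
v = -7
a = -15654
(d(1, 2)*n(v, -2))*15 - a = ((-15*1)*(5 - 2))*15 - 1*(-15654) = -15*3*15 + 15654 = -45*15 + 15654 = -675 + 15654 = 14979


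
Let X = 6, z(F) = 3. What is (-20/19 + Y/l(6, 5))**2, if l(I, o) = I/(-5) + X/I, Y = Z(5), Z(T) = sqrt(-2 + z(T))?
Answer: 13225/361 ≈ 36.634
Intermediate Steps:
Z(T) = 1 (Z(T) = sqrt(-2 + 3) = sqrt(1) = 1)
Y = 1
l(I, o) = 6/I - I/5 (l(I, o) = I/(-5) + 6/I = I*(-1/5) + 6/I = -I/5 + 6/I = 6/I - I/5)
(-20/19 + Y/l(6, 5))**2 = (-20/19 + 1/(6/6 - 1/5*6))**2 = (-20*1/19 + 1/(6*(1/6) - 6/5))**2 = (-20/19 + 1/(1 - 6/5))**2 = (-20/19 + 1/(-1/5))**2 = (-20/19 + 1*(-5))**2 = (-20/19 - 5)**2 = (-115/19)**2 = 13225/361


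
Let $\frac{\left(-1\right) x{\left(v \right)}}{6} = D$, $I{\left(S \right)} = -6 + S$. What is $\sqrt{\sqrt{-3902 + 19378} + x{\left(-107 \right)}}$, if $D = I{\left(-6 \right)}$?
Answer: $\sqrt{72 + 2 \sqrt{3869}} \approx 14.014$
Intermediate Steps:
$D = -12$ ($D = -6 - 6 = -12$)
$x{\left(v \right)} = 72$ ($x{\left(v \right)} = \left(-6\right) \left(-12\right) = 72$)
$\sqrt{\sqrt{-3902 + 19378} + x{\left(-107 \right)}} = \sqrt{\sqrt{-3902 + 19378} + 72} = \sqrt{\sqrt{15476} + 72} = \sqrt{2 \sqrt{3869} + 72} = \sqrt{72 + 2 \sqrt{3869}}$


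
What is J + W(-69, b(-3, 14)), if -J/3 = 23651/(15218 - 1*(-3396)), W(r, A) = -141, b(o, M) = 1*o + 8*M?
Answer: -2695527/18614 ≈ -144.81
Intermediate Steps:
b(o, M) = o + 8*M
J = -70953/18614 (J = -70953/(15218 - 1*(-3396)) = -70953/(15218 + 3396) = -70953/18614 ≈ -3.8118)
J + W(-69, b(-3, 14)) = -70953/18614 - 141 = -2695527/18614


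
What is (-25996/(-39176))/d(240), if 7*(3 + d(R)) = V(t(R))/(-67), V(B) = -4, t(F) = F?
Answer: -3048031/13740982 ≈ -0.22182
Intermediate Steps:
d(R) = -1403/469 (d(R) = -3 + (-4/(-67))/7 = -3 + (-4*(-1/67))/7 = -3 + (1/7)*(4/67) = -3 + 4/469 = -1403/469)
(-25996/(-39176))/d(240) = (-25996/(-39176))/(-1403/469) = -25996*(-1/39176)*(-469/1403) = (6499/9794)*(-469/1403) = -3048031/13740982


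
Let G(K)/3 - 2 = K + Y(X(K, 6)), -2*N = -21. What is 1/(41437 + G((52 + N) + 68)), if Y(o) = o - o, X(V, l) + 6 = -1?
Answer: 2/83669 ≈ 2.3904e-5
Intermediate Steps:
N = 21/2 (N = -½*(-21) = 21/2 ≈ 10.500)
X(V, l) = -7 (X(V, l) = -6 - 1 = -7)
Y(o) = 0
G(K) = 6 + 3*K (G(K) = 6 + 3*(K + 0) = 6 + 3*K)
1/(41437 + G((52 + N) + 68)) = 1/(41437 + (6 + 3*((52 + 21/2) + 68))) = 1/(41437 + (6 + 3*(125/2 + 68))) = 1/(41437 + (6 + 3*(261/2))) = 1/(41437 + (6 + 783/2)) = 1/(41437 + 795/2) = 1/(83669/2) = 2/83669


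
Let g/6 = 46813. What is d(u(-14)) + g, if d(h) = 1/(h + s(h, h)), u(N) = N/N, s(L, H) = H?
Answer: 561757/2 ≈ 2.8088e+5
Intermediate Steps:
g = 280878 (g = 6*46813 = 280878)
u(N) = 1
d(h) = 1/(2*h) (d(h) = 1/(h + h) = 1/(2*h))
d(u(-14)) + g = (1/2)/1 + 280878 = (1/2)*1 + 280878 = 1/2 + 280878 = 561757/2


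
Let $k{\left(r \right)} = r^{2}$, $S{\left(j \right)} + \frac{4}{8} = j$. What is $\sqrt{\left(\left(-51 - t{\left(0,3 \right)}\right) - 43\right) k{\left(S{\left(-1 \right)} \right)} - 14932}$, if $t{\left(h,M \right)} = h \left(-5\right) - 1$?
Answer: $\frac{i \sqrt{60565}}{2} \approx 123.05 i$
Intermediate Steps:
$S{\left(j \right)} = - \frac{1}{2} + j$
$t{\left(h,M \right)} = -1 - 5 h$ ($t{\left(h,M \right)} = - 5 h - 1 = -1 - 5 h$)
$\sqrt{\left(\left(-51 - t{\left(0,3 \right)}\right) - 43\right) k{\left(S{\left(-1 \right)} \right)} - 14932} = \sqrt{\left(\left(-51 - \left(-1 - 0\right)\right) - 43\right) \left(- \frac{1}{2} - 1\right)^{2} - 14932} = \sqrt{\left(\left(-51 - \left(-1 + 0\right)\right) - 43\right) \left(- \frac{3}{2}\right)^{2} - 14932} = \sqrt{\left(\left(-51 - -1\right) - 43\right) \frac{9}{4} - 14932} = \sqrt{\left(\left(-51 + 1\right) - 43\right) \frac{9}{4} - 14932} = \sqrt{\left(-50 - 43\right) \frac{9}{4} - 14932} = \sqrt{\left(-93\right) \frac{9}{4} - 14932} = \sqrt{- \frac{837}{4} - 14932} = \sqrt{- \frac{60565}{4}} = \frac{i \sqrt{60565}}{2}$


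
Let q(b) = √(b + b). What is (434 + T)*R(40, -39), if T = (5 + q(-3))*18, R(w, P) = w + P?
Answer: 524 + 18*I*√6 ≈ 524.0 + 44.091*I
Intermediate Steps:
R(w, P) = P + w
q(b) = √2*√b (q(b) = √(2*b) = √2*√b)
T = 90 + 18*I*√6 (T = (5 + √2*√(-3))*18 = (5 + √2*(I*√3))*18 = (5 + I*√6)*18 = 90 + 18*I*√6 ≈ 90.0 + 44.091*I)
(434 + T)*R(40, -39) = (434 + (90 + 18*I*√6))*(-39 + 40) = (524 + 18*I*√6)*1 = 524 + 18*I*√6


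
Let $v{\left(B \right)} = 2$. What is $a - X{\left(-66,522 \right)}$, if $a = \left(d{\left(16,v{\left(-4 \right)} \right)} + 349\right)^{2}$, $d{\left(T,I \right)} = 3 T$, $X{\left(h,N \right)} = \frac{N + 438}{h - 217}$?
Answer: $\frac{44604307}{283} \approx 1.5761 \cdot 10^{5}$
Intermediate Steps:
$X{\left(h,N \right)} = \frac{438 + N}{-217 + h}$
$a = 157609$ ($a = \left(3 \cdot 16 + 349\right)^{2} = \left(48 + 349\right)^{2} = 397^{2} = 157609$)
$a - X{\left(-66,522 \right)} = 157609 - \frac{438 + 522}{-217 - 66} = 157609 - \frac{1}{-283} \cdot 960 = 157609 - \left(- \frac{1}{283}\right) 960 = 157609 - - \frac{960}{283} = 157609 + \frac{960}{283} = \frac{44604307}{283}$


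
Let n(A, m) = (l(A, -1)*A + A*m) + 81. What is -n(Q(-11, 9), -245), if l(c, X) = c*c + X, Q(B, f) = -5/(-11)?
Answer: 40894/1331 ≈ 30.724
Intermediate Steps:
Q(B, f) = 5/11 (Q(B, f) = -5*(-1/11) = 5/11)
l(c, X) = X + c**2 (l(c, X) = c**2 + X = X + c**2)
n(A, m) = 81 + A*m + A*(-1 + A**2) (n(A, m) = ((-1 + A**2)*A + A*m) + 81 = (A*(-1 + A**2) + A*m) + 81 = (A*m + A*(-1 + A**2)) + 81 = 81 + A*m + A*(-1 + A**2))
-n(Q(-11, 9), -245) = -(81 + (5/11)**3 - 1*5/11 + (5/11)*(-245)) = -(81 + 125/1331 - 5/11 - 1225/11) = -1*(-40894/1331) = 40894/1331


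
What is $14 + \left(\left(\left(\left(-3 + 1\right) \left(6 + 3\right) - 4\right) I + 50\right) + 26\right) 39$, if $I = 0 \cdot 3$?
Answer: $2978$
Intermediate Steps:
$I = 0$
$14 + \left(\left(\left(\left(-3 + 1\right) \left(6 + 3\right) - 4\right) I + 50\right) + 26\right) 39 = 14 + \left(\left(\left(\left(-3 + 1\right) \left(6 + 3\right) - 4\right) 0 + 50\right) + 26\right) 39 = 14 + \left(\left(\left(\left(-2\right) 9 - 4\right) 0 + 50\right) + 26\right) 39 = 14 + \left(\left(\left(-18 - 4\right) 0 + 50\right) + 26\right) 39 = 14 + \left(\left(\left(-22\right) 0 + 50\right) + 26\right) 39 = 14 + \left(\left(0 + 50\right) + 26\right) 39 = 14 + \left(50 + 26\right) 39 = 14 + 76 \cdot 39 = 14 + 2964 = 2978$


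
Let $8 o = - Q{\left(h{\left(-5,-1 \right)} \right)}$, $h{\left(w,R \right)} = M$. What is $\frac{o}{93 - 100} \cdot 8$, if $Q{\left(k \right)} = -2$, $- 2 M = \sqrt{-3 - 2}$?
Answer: $- \frac{2}{7} \approx -0.28571$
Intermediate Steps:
$M = - \frac{i \sqrt{5}}{2}$ ($M = - \frac{\sqrt{-3 - 2}}{2} = - \frac{\sqrt{-5}}{2} = - \frac{i \sqrt{5}}{2} \approx - 1.118 i$)
$h{\left(w,R \right)} = - \frac{i \sqrt{5}}{2}$
$o = \frac{1}{4}$ ($o = \frac{\left(-1\right) \left(-2\right)}{8} = \frac{1}{8} \cdot 2 = \frac{1}{4} \approx 0.25$)
$\frac{o}{93 - 100} \cdot 8 = \frac{1}{4 \left(93 - 100\right)} 8 = \frac{1}{4 \left(-7\right)} 8 = \frac{1}{4} \left(- \frac{1}{7}\right) 8 = \left(- \frac{1}{28}\right) 8 = - \frac{2}{7}$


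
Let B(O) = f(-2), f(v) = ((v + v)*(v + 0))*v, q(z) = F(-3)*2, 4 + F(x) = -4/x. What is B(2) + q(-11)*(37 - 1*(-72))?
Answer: -1792/3 ≈ -597.33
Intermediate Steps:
F(x) = -4 - 4/x
q(z) = -16/3 (q(z) = (-4 - 4/(-3))*2 = (-4 - 4*(-1/3))*2 = (-4 + 4/3)*2 = -8/3*2 = -16/3)
f(v) = 2*v**3 (f(v) = ((2*v)*v)*v = (2*v**2)*v = 2*v**3)
B(O) = -16 (B(O) = 2*(-2)**3 = 2*(-8) = -16)
B(2) + q(-11)*(37 - 1*(-72)) = -16 - 16*(37 - 1*(-72))/3 = -16 - 16*(37 + 72)/3 = -16 - 16/3*109 = -16 - 1744/3 = -1792/3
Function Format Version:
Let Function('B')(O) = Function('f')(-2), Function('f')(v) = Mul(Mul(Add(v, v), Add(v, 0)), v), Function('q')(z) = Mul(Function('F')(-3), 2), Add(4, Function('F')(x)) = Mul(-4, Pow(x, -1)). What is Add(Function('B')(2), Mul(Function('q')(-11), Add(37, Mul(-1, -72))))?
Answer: Rational(-1792, 3) ≈ -597.33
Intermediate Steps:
Function('F')(x) = Add(-4, Mul(-4, Pow(x, -1)))
Function('q')(z) = Rational(-16, 3) (Function('q')(z) = Mul(Add(-4, Mul(-4, Pow(-3, -1))), 2) = Mul(Add(-4, Mul(-4, Rational(-1, 3))), 2) = Mul(Add(-4, Rational(4, 3)), 2) = Mul(Rational(-8, 3), 2) = Rational(-16, 3))
Function('f')(v) = Mul(2, Pow(v, 3)) (Function('f')(v) = Mul(Mul(Mul(2, v), v), v) = Mul(Mul(2, Pow(v, 2)), v) = Mul(2, Pow(v, 3)))
Function('B')(O) = -16 (Function('B')(O) = Mul(2, Pow(-2, 3)) = Mul(2, -8) = -16)
Add(Function('B')(2), Mul(Function('q')(-11), Add(37, Mul(-1, -72)))) = Add(-16, Mul(Rational(-16, 3), Add(37, Mul(-1, -72)))) = Add(-16, Mul(Rational(-16, 3), Add(37, 72))) = Add(-16, Mul(Rational(-16, 3), 109)) = Add(-16, Rational(-1744, 3)) = Rational(-1792, 3)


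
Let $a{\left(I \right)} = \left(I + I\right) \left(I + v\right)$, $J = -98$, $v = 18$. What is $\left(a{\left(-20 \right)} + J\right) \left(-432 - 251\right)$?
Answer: $12294$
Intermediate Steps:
$a{\left(I \right)} = 2 I \left(18 + I\right)$ ($a{\left(I \right)} = \left(I + I\right) \left(I + 18\right) = 2 I \left(18 + I\right)$)
$\left(a{\left(-20 \right)} + J\right) \left(-432 - 251\right) = \left(2 \left(-20\right) \left(18 - 20\right) - 98\right) \left(-432 - 251\right) = \left(2 \left(-20\right) \left(-2\right) - 98\right) \left(-683\right) = \left(80 - 98\right) \left(-683\right) = \left(-18\right) \left(-683\right) = 12294$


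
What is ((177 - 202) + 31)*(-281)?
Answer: -1686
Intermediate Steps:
((177 - 202) + 31)*(-281) = (-25 + 31)*(-281) = 6*(-281) = -1686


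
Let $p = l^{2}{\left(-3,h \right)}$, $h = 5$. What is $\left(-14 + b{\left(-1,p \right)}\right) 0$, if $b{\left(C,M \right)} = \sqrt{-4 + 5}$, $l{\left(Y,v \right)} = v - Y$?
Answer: $0$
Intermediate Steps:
$p = 64$ ($p = \left(5 - -3\right)^{2} = \left(5 + 3\right)^{2} = 8^{2} = 64$)
$b{\left(C,M \right)} = 1$ ($b{\left(C,M \right)} = \sqrt{1} = 1$)
$\left(-14 + b{\left(-1,p \right)}\right) 0 = \left(-14 + 1\right) 0 = \left(-13\right) 0 = 0$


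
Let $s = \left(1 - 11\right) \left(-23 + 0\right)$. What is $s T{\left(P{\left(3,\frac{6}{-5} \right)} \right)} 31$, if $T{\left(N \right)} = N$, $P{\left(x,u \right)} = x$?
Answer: $21390$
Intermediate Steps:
$s = 230$ ($s = \left(-10\right) \left(-23\right) = 230$)
$s T{\left(P{\left(3,\frac{6}{-5} \right)} \right)} 31 = 230 \cdot 3 \cdot 31 = 690 \cdot 31 = 21390$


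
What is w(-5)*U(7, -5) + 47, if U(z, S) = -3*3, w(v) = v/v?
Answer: 38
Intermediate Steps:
w(v) = 1
U(z, S) = -9
w(-5)*U(7, -5) + 47 = 1*(-9) + 47 = -9 + 47 = 38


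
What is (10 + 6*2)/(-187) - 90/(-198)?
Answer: 63/187 ≈ 0.33690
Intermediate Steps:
(10 + 6*2)/(-187) - 90/(-198) = (10 + 12)*(-1/187) - 90*(-1/198) = 22*(-1/187) + 5/11 = -2/17 + 5/11 = 63/187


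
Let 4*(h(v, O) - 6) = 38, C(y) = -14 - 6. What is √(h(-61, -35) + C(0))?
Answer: 3*I*√2/2 ≈ 2.1213*I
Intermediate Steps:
C(y) = -20
h(v, O) = 31/2 (h(v, O) = 6 + (¼)*38 = 6 + 19/2 = 31/2)
√(h(-61, -35) + C(0)) = √(31/2 - 20) = √(-9/2) = 3*I*√2/2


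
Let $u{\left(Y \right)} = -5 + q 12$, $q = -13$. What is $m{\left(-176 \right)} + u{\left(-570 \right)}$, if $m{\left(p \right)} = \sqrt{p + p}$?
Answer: $-161 + 4 i \sqrt{22} \approx -161.0 + 18.762 i$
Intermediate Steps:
$m{\left(p \right)} = \sqrt{2} \sqrt{p}$ ($m{\left(p \right)} = \sqrt{2 p} = \sqrt{2} \sqrt{p}$)
$u{\left(Y \right)} = -161$ ($u{\left(Y \right)} = -5 - 156 = -161$)
$m{\left(-176 \right)} + u{\left(-570 \right)} = \sqrt{2} \sqrt{-176} - 161 = \sqrt{2} \cdot 4 i \sqrt{11} - 161 = 4 i \sqrt{22} - 161 = -161 + 4 i \sqrt{22}$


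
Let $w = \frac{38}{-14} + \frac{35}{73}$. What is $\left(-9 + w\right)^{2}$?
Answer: $\frac{32959081}{261121} \approx 126.22$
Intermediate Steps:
$w = - \frac{1142}{511}$ ($w = 38 \left(- \frac{1}{14}\right) + 35 \cdot \frac{1}{73} = - \frac{19}{7} + \frac{35}{73} = - \frac{1142}{511} \approx -2.2348$)
$\left(-9 + w\right)^{2} = \left(-9 - \frac{1142}{511}\right)^{2} = \left(- \frac{5741}{511}\right)^{2} = \frac{32959081}{261121}$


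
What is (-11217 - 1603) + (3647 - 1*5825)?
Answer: -14998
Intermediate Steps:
(-11217 - 1603) + (3647 - 1*5825) = -12820 + (3647 - 5825) = -12820 - 2178 = -14998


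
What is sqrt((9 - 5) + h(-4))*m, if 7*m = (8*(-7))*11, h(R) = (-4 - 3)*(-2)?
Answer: -264*sqrt(2) ≈ -373.35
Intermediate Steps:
h(R) = 14 (h(R) = -7*(-2) = 14)
m = -88 (m = ((8*(-7))*11)/7 = (-56*11)/7 = (1/7)*(-616) = -88)
sqrt((9 - 5) + h(-4))*m = sqrt((9 - 5) + 14)*(-88) = sqrt(4 + 14)*(-88) = sqrt(18)*(-88) = (3*sqrt(2))*(-88) = -264*sqrt(2)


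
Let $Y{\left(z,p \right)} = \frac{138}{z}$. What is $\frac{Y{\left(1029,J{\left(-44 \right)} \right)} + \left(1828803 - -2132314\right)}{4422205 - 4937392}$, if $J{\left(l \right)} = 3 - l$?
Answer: $- \frac{1358663177}{176709141} \approx -7.6887$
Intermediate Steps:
$\frac{Y{\left(1029,J{\left(-44 \right)} \right)} + \left(1828803 - -2132314\right)}{4422205 - 4937392} = \frac{\frac{138}{1029} + \left(1828803 - -2132314\right)}{4422205 - 4937392} = \frac{138 \cdot \frac{1}{1029} + \left(1828803 + 2132314\right)}{-515187} = \left(\frac{46}{343} + 3961117\right) \left(- \frac{1}{515187}\right) = \frac{1358663177}{343} \left(- \frac{1}{515187}\right) = - \frac{1358663177}{176709141}$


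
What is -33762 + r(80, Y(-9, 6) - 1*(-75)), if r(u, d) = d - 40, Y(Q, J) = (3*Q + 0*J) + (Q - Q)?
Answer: -33754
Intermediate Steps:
Y(Q, J) = 3*Q (Y(Q, J) = (3*Q + 0) + 0 = 3*Q + 0 = 3*Q)
r(u, d) = -40 + d
-33762 + r(80, Y(-9, 6) - 1*(-75)) = -33762 + (-40 + (3*(-9) - 1*(-75))) = -33762 + (-40 + (-27 + 75)) = -33762 + (-40 + 48) = -33762 + 8 = -33754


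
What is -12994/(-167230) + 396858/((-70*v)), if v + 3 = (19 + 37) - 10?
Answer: -94753502/719089 ≈ -131.77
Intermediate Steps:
v = 43 (v = -3 + ((19 + 37) - 10) = -3 + (56 - 10) = -3 + 46 = 43)
-12994/(-167230) + 396858/((-70*v)) = -12994/(-167230) + 396858/((-70*43)) = -12994*(-1/167230) + 396858/(-3010) = 6497/83615 + 396858*(-1/3010) = 6497/83615 - 28347/215 = -94753502/719089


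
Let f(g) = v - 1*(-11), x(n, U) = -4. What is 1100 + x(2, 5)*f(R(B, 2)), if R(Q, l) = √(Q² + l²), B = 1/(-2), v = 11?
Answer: 1012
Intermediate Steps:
B = -½ (B = 1*(-½) = -½ ≈ -0.50000)
f(g) = 22 (f(g) = 11 - 1*(-11) = 11 + 11 = 22)
1100 + x(2, 5)*f(R(B, 2)) = 1100 - 4*22 = 1100 - 88 = 1012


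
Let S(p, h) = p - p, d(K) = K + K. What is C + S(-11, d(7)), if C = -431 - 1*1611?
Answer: -2042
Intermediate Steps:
d(K) = 2*K
S(p, h) = 0
C = -2042 (C = -431 - 1611 = -2042)
C + S(-11, d(7)) = -2042 + 0 = -2042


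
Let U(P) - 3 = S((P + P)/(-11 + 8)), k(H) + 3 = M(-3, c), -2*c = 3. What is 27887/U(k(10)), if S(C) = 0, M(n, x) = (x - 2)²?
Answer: 27887/3 ≈ 9295.7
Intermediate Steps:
c = -3/2 (c = -½*3 = -3/2 ≈ -1.5000)
M(n, x) = (-2 + x)²
k(H) = 37/4 (k(H) = -3 + (-2 - 3/2)² = -3 + (-7/2)² = -3 + 49/4 = 37/4)
U(P) = 3 (U(P) = 3 + 0 = 3)
27887/U(k(10)) = 27887/3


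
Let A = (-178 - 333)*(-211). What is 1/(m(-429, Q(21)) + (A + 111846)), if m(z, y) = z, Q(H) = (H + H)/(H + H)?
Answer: 1/219238 ≈ 4.5613e-6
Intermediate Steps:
Q(H) = 1 (Q(H) = (2*H)/((2*H)) = (2*H)*(1/(2*H)) = 1)
A = 107821 (A = -511*(-211) = 107821)
1/(m(-429, Q(21)) + (A + 111846)) = 1/(-429 + (107821 + 111846)) = 1/(-429 + 219667) = 1/219238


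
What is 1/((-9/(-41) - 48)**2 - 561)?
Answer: 1681/2894640 ≈ 0.00058073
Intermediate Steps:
1/((-9/(-41) - 48)**2 - 561) = 1/((-9*(-1/41) - 48)**2 - 561) = 1/((9/41 - 48)**2 - 561) = 1/((-1959/41)**2 - 561) = 1/(3837681/1681 - 561) = 1/(2894640/1681) = 1681/2894640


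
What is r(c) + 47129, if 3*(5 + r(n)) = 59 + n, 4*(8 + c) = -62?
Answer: 282815/6 ≈ 47136.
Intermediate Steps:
c = -47/2 (c = -8 + (1/4)*(-62) = -8 - 31/2 = -47/2 ≈ -23.500)
r(n) = 44/3 + n/3 (r(n) = -5 + (59 + n)/3 = -5 + (59/3 + n/3) = 44/3 + n/3)
r(c) + 47129 = (44/3 + (1/3)*(-47/2)) + 47129 = (44/3 - 47/6) + 47129 = 41/6 + 47129 = 282815/6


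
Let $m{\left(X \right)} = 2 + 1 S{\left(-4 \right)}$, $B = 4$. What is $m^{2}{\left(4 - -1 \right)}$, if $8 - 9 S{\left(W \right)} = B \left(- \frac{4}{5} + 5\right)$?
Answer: $\frac{2116}{2025} \approx 1.0449$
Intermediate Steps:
$S{\left(W \right)} = - \frac{44}{45}$ ($S{\left(W \right)} = \frac{8}{9} - \frac{4 \left(- \frac{4}{5} + 5\right)}{9} = \frac{8}{9} - \frac{4 \cdot \frac{21}{5}}{9} = \frac{8}{9} - \frac{28}{15} = - \frac{44}{45}$)
$m{\left(X \right)} = \frac{46}{45}$ ($m{\left(X \right)} = 2 + 1 \left(- \frac{44}{45}\right) = 2 - \frac{44}{45} = \frac{46}{45}$)
$m^{2}{\left(4 - -1 \right)} = \left(\frac{46}{45}\right)^{2} = \frac{2116}{2025}$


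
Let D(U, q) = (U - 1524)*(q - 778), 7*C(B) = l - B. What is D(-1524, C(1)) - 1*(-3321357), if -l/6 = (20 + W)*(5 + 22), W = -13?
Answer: 43308387/7 ≈ 6.1869e+6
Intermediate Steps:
l = -1134 (l = -6*(20 - 13)*(5 + 22) = -42*27 = -6*189 = -1134)
C(B) = -162 - B/7 (C(B) = (-1134 - B)/7 = -162 - B/7)
D(U, q) = (-1524 + U)*(-778 + q)
D(-1524, C(1)) - 1*(-3321357) = (1185672 - 1524*(-162 - ⅐*1) - 778*(-1524) - 1524*(-162 - ⅐*1)) - 1*(-3321357) = (1185672 - 1524*(-162 - ⅐) + 1185672 - 1524*(-162 - ⅐)) + 3321357 = (1185672 - 1524*(-1135/7) + 1185672 - 1524*(-1135/7)) + 3321357 = (1185672 + 1729740/7 + 1185672 + 1729740/7) + 3321357 = 20058888/7 + 3321357 = 43308387/7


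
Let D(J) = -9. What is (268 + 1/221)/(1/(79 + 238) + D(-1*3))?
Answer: -18775593/630292 ≈ -29.789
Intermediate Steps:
(268 + 1/221)/(1/(79 + 238) + D(-1*3)) = (268 + 1/221)/(1/(79 + 238) - 9) = (268 + 1/221)/(1/317 - 9) = 59229/(221*(1/317 - 9)) = 59229/(221*(-2852/317)) = (59229/221)*(-317/2852) = -18775593/630292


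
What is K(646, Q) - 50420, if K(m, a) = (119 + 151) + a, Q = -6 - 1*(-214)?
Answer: -49942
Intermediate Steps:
Q = 208 (Q = -6 + 214 = 208)
K(m, a) = 270 + a
K(646, Q) - 50420 = (270 + 208) - 50420 = 478 - 50420 = -49942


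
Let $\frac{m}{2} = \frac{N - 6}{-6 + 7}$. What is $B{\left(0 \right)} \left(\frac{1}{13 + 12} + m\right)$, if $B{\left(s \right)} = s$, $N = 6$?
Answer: $0$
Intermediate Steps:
$m = 0$ ($m = 2 \frac{6 - 6}{-6 + 7} = 2 \cdot \frac{0}{1} = 2 \cdot 0 \cdot 1 = 2 \cdot 0 = 0$)
$B{\left(0 \right)} \left(\frac{1}{13 + 12} + m\right) = 0 \left(\frac{1}{13 + 12} + 0\right) = 0 \left(\frac{1}{25} + 0\right) = 0 \cdot \frac{1}{25} = 0$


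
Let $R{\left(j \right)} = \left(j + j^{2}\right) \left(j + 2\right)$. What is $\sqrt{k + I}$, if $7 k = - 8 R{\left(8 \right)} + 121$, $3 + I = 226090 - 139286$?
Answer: $\frac{4 \sqrt{263361}}{7} \approx 293.25$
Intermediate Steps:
$I = 86801$ ($I = -3 + \left(226090 - 139286\right) = -3 + 86804 = 86801$)
$R{\left(j \right)} = \left(2 + j\right) \left(j + j^{2}\right)$ ($R{\left(j \right)} = \left(j + j^{2}\right) \left(2 + j\right) = \left(2 + j\right) \left(j + j^{2}\right)$)
$k = - \frac{5639}{7}$ ($k = \frac{- 8 \cdot 8 \left(2 + 8^{2} + 3 \cdot 8\right) + 121}{7} = \frac{- 8 \cdot 8 \left(2 + 64 + 24\right) + 121}{7} = \frac{- 8 \cdot 8 \cdot 90 + 121}{7} = \frac{\left(-8\right) 720 + 121}{7} = \frac{-5760 + 121}{7} = \frac{1}{7} \left(-5639\right) = - \frac{5639}{7} \approx -805.57$)
$\sqrt{k + I} = \sqrt{- \frac{5639}{7} + 86801} = \sqrt{\frac{601968}{7}} = \frac{4 \sqrt{263361}}{7}$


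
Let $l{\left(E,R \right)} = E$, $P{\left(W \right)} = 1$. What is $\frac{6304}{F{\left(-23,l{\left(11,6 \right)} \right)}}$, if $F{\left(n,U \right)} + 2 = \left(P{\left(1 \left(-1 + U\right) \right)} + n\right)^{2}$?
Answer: $\frac{3152}{241} \approx 13.079$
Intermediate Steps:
$F{\left(n,U \right)} = -2 + \left(1 + n\right)^{2}$
$\frac{6304}{F{\left(-23,l{\left(11,6 \right)} \right)}} = \frac{6304}{-2 + \left(1 - 23\right)^{2}} = \frac{6304}{-2 + \left(-22\right)^{2}} = \frac{6304}{-2 + 484} = \frac{6304}{482} = 6304 \cdot \frac{1}{482} = \frac{3152}{241}$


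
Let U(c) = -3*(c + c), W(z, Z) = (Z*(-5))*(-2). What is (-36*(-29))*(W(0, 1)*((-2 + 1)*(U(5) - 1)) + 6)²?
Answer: 104249664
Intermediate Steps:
W(z, Z) = 10*Z (W(z, Z) = -5*Z*(-2) = 10*Z)
U(c) = -6*c
(-36*(-29))*(W(0, 1)*((-2 + 1)*(U(5) - 1)) + 6)² = (-36*(-29))*((10*1)*((-2 + 1)*(-6*5 - 1)) + 6)² = 1044*(10*(-(-30 - 1)) + 6)² = 1044*(10*(-1*(-31)) + 6)² = 1044*(10*31 + 6)² = 1044*(310 + 6)² = 1044*316² = 1044*99856 = 104249664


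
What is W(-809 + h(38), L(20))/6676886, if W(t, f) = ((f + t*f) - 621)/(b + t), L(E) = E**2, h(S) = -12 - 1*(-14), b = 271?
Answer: 323021/3578810896 ≈ 9.0259e-5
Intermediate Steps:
h(S) = 2 (h(S) = -12 + 14 = 2)
W(t, f) = (-621 + f + f*t)/(271 + t) (W(t, f) = ((f + t*f) - 621)/(271 + t) = ((f + f*t) - 621)/(271 + t) = (-621 + f + f*t)/(271 + t))
W(-809 + h(38), L(20))/6676886 = ((-621 + 20**2 + 20**2*(-809 + 2))/(271 + (-809 + 2)))/6676886 = ((-621 + 400 + 400*(-807))/(271 - 807))*(1/6676886) = ((-621 + 400 - 322800)/(-536))*(1/6676886) = -1/536*(-323021)*(1/6676886) = (323021/536)*(1/6676886) = 323021/3578810896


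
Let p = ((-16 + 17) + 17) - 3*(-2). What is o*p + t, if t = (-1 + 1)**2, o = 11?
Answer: 264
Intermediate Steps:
t = 0 (t = 0**2 = 0)
p = 24 (p = (1 + 17) + 6 = 18 + 6 = 24)
o*p + t = 11*24 + 0 = 264 + 0 = 264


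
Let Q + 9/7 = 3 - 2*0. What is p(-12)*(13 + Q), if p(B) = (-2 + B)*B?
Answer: 2472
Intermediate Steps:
Q = 12/7 (Q = -9/7 + (3 - 2*0) = -9/7 + (3 + 0) = -9/7 + 3 = 12/7 ≈ 1.7143)
p(B) = B*(-2 + B)
p(-12)*(13 + Q) = (-12*(-2 - 12))*(13 + 12/7) = -12*(-14)*(103/7) = 168*(103/7) = 2472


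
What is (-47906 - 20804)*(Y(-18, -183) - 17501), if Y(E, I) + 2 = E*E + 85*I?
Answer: 2249153140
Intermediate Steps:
Y(E, I) = -2 + E**2 + 85*I (Y(E, I) = -2 + (E*E + 85*I) = -2 + (E**2 + 85*I) = -2 + E**2 + 85*I)
(-47906 - 20804)*(Y(-18, -183) - 17501) = (-47906 - 20804)*((-2 + (-18)**2 + 85*(-183)) - 17501) = -68710*((-2 + 324 - 15555) - 17501) = -68710*(-15233 - 17501) = -68710*(-32734) = 2249153140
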